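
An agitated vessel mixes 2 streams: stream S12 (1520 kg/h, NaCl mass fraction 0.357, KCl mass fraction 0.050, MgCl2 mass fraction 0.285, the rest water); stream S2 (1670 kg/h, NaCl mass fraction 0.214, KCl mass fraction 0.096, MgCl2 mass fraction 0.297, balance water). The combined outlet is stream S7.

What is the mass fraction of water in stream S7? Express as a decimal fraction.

Total flow out = 1520 + 1670 = 3190 kg/h.
water in = 1520×0.308 + 1670×0.393 = 1124.5 kg/h.
water mass fraction in S7 = 1124.5/3190 = 0.352.

0.352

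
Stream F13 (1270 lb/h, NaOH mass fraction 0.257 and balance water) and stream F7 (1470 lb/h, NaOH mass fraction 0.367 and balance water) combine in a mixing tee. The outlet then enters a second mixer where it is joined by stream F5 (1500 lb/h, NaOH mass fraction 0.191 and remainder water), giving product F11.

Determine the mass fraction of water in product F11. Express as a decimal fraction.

Overall, product flow = 4240 lb/h.
water in = 1270×0.743 + 1470×0.633 + 1500×0.809 = 3087.6 lb/h.
water fraction in F11 = 0.728.

0.728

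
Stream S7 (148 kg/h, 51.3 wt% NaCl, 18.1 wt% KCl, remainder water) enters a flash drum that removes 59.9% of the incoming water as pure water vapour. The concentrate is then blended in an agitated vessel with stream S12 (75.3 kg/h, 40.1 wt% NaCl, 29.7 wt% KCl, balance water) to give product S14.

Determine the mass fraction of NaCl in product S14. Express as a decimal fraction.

0.541

Vapour removed = 0.599×0.306×148 = 27.128 kg/h; concentrate = 120.87 kg/h.
NaCl reaching the mixer = 75.924 (from concentrate) + 75.3×0.401 = 106.12 kg/h.
Product flow = 120.87 + 75.3 = 196.17 kg/h; NaCl fraction = 0.541.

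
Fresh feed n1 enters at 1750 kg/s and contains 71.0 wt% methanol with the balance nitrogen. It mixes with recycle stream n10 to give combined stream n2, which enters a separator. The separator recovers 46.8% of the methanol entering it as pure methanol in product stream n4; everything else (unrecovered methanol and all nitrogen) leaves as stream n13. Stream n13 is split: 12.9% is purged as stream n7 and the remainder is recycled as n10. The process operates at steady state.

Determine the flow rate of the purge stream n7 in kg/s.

nitrogen enters only via n1 and leaves only via the purge: 1750×0.290 = 0.129×(nitrogen in n13), and the separator passes all nitrogen, so nitrogen in n2 = nitrogen in n13 = 3934.1 kg/s.
methanol in n2: m_A = 1750×0.710 + (1−0.129)·(1−0.468)·m_A, so m_A = 1242.5/0.5366 = 2315.4 kg/s.
n13 = (1−0.468)×2315.4 + 3934.1 = 5165.9 kg/s.
Purge n7 = 0.129×5165.9 = 666.4 kg/s.

666.4 kg/s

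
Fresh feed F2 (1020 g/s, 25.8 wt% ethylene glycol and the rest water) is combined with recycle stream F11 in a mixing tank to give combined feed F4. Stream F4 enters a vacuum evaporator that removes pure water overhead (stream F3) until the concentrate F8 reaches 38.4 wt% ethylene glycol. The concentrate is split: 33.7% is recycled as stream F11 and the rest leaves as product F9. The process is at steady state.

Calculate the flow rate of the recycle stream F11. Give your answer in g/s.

Overall ethylene glycol balance (none leaves overhead): ethylene glycol in fresh feed = ethylene glycol in product, i.e. 1020×0.258 = (1−0.337)·F8·0.384.
F8 = 263.16/(0.384×0.663) = 1033.7 g/s.
Recycle F11 = 0.337×1033.7 = 348.34 g/s.

348.3 g/s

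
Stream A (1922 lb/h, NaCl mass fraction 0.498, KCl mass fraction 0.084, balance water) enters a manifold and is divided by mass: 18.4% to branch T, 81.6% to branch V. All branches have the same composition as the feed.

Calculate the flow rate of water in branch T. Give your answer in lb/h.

147.8 lb/h

Branch T total = 0.184×1922 = 353.65 lb/h.
water in T = 0.418×353.65 = 147.82 lb/h.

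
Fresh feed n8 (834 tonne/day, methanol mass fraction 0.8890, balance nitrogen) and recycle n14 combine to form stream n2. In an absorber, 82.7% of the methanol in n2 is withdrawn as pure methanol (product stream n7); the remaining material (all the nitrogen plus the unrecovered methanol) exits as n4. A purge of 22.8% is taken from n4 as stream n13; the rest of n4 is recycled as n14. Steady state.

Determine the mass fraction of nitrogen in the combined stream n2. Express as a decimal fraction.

0.3218

nitrogen enters only via n8 and leaves only via the purge: 834×0.111 = 0.228×(nitrogen in n4), and the absorber passes all nitrogen, so nitrogen in n2 = nitrogen in n4 = 406.03 tonne/day.
methanol in n2: m_A = 834×0.889 + (1−0.228)·(1−0.827)·m_A, so m_A = 741.43/0.8664 = 855.71 tonne/day.
n2 = 855.71 + 406.03 = 1261.7 tonne/day.
nitrogen fraction in n2 = 406.03/1261.7 = 0.3218.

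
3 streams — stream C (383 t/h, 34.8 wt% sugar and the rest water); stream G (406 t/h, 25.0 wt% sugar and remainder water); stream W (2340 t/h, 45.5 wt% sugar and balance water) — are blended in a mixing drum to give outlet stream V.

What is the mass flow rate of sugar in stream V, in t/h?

sugar out = sugar in = 383×0.348 + 406×0.250 + 2340×0.455 = 1299.5 t/h.

1299 t/h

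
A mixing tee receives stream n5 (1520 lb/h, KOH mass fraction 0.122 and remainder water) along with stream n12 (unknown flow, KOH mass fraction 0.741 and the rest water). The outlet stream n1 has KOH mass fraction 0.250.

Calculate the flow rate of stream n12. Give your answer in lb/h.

396.3 lb/h

Let n12 be the unknown flow. Total out = 1520 + n12.
KOH balance: 185.44 + 0.741·n12 = 0.250·(1520 + n12)
(0.741 − 0.250)·n12 = 0.250×1520 − 185.44 = 194.56
n12 = 194.56 / 0.491 = 396.25 lb/h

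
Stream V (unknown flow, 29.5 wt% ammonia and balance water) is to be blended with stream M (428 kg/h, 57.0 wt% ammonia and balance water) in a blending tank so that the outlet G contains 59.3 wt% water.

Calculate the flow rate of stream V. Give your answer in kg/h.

622.9 kg/h

Let V be the unknown flow. Total out = 428 + V.
water balance: 184.04 + 0.705·V = 0.593·(428 + V)
(0.705 − 0.593)·V = 0.593×428 − 184.04 = 69.764
V = 69.764 / 0.112 = 622.89 kg/h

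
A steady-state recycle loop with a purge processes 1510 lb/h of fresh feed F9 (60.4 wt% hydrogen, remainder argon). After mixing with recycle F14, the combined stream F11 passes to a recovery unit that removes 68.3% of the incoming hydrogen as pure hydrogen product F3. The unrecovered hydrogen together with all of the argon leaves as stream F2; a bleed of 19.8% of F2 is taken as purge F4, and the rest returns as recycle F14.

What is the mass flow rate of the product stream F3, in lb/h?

835.3 lb/h

hydrogen in F11: m_A = 1510×0.604 + (1−0.198)·(1−0.683)·m_A, so m_A = 912.04/0.7458 = 1223 lb/h.
Product F3 = 0.683×1223 = 835.28 lb/h.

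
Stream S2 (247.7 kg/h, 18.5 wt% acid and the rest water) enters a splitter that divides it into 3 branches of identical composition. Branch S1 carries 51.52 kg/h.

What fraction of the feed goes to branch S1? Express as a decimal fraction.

0.208

Fraction to S1 = 51.52/247.7 = 0.2080.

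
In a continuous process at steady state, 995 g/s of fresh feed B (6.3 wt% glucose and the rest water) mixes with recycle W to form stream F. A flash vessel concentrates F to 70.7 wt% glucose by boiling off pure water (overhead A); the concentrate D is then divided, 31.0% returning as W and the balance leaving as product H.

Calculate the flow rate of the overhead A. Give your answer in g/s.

Overall glucose balance (none leaves overhead): glucose in fresh feed = glucose in product, i.e. 995×0.063 = (1−0.310)·D·0.707.
D = 62.685/(0.707×0.690) = 128.5 g/s.
Recycle W = 0.310×128.5 = 39.834 g/s.
Combined feed F = 995 + 39.834 = 1034.8 g/s.
Overhead A = F − D = 1034.8 − 128.5 = 906.34 g/s.

906.3 g/s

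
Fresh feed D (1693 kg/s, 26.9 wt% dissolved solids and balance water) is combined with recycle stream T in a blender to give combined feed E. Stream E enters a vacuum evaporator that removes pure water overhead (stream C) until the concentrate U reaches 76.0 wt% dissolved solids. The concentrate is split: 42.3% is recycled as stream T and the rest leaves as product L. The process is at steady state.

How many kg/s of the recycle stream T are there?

Overall dissolved solids balance (none leaves overhead): dissolved solids in fresh feed = dissolved solids in product, i.e. 1693×0.269 = (1−0.423)·U·0.760.
U = 455.42/(0.760×0.577) = 1038.5 kg/s.
Recycle T = 0.423×1038.5 = 439.3 kg/s.

439.3 kg/s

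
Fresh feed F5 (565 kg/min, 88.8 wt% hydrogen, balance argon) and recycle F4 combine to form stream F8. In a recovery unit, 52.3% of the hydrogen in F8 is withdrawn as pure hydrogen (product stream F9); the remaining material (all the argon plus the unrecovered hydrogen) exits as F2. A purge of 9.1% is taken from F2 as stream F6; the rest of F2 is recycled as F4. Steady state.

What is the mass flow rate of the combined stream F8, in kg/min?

1581 kg/min

argon enters only via F5 and leaves only via the purge: 565×0.112 = 0.091×(argon in F2), and the recovery unit passes all argon, so argon in F8 = argon in F2 = 695.38 kg/min.
hydrogen in F8: m_A = 565×0.888 + (1−0.091)·(1−0.523)·m_A, so m_A = 501.72/0.5664 = 885.79 kg/min.
F8 = 885.79 + 695.38 = 1581.2 kg/min.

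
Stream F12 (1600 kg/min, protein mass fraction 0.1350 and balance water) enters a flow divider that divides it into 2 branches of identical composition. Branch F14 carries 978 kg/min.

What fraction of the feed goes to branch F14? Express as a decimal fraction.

0.611

Fraction to F14 = 978/1600 = 0.6112.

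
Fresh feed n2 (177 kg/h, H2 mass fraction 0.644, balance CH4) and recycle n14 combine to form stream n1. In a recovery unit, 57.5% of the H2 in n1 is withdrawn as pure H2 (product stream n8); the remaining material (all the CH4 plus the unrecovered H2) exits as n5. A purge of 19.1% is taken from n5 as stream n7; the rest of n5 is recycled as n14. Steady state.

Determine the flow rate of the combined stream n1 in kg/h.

503.6 kg/h

CH4 enters only via n2 and leaves only via the purge: 177×0.356 = 0.191×(CH4 in n5), and the recovery unit passes all CH4, so CH4 in n1 = CH4 in n5 = 329.91 kg/h.
H2 in n1: m_A = 177×0.644 + (1−0.191)·(1−0.575)·m_A, so m_A = 113.99/0.6562 = 173.72 kg/h.
n1 = 173.72 + 329.91 = 503.62 kg/h.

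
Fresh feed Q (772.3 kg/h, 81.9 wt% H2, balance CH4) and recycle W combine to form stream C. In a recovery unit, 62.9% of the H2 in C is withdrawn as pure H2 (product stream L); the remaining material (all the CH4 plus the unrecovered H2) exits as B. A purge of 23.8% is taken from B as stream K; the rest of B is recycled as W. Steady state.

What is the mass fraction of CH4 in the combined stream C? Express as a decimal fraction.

0.400

CH4 enters only via Q and leaves only via the purge: 772.3×0.181 = 0.238×(CH4 in B), and the recovery unit passes all CH4, so CH4 in C = CH4 in B = 587.34 kg/h.
H2 in C: m_A = 772.3×0.819 + (1−0.238)·(1−0.629)·m_A, so m_A = 632.51/0.7173 = 881.8 kg/h.
C = 881.8 + 587.34 = 1469.1 kg/h.
CH4 fraction in C = 587.34/1469.1 = 0.400.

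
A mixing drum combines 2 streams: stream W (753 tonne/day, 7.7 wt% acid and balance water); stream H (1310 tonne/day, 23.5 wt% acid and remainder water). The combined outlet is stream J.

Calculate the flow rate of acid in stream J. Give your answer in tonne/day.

acid out = acid in = 753×0.077 + 1310×0.235 = 365.83 tonne/day.

365.8 tonne/day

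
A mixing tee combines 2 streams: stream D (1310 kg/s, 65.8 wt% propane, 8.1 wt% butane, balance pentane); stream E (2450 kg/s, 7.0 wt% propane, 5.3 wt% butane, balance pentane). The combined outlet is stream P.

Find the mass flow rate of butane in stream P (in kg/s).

butane out = butane in = 1310×0.081 + 2450×0.053 = 235.96 kg/s.

236 kg/s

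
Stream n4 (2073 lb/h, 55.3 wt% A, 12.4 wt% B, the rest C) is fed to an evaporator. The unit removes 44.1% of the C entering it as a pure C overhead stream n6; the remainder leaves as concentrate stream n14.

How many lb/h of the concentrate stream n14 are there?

1778 lb/h

C entering = 2073×0.323 = 669.58 lb/h; overhead removed = 0.441×669.58 = 295.28 lb/h.
Concentrate = 2073 − 295.28 = 1777.7 lb/h.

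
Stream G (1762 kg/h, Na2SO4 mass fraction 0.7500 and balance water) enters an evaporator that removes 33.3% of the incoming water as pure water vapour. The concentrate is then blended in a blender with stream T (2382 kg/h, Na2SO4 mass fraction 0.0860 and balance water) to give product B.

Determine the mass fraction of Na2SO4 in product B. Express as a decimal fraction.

Vapour removed = 0.333×0.250×1762 = 146.69 kg/h; concentrate = 1615.3 kg/h.
Na2SO4 reaching the mixer = 1321.5 (from concentrate) + 2382×0.086 = 1526.4 kg/h.
Product flow = 1615.3 + 2382 = 3997.3 kg/h; Na2SO4 fraction = 0.3818.

0.3818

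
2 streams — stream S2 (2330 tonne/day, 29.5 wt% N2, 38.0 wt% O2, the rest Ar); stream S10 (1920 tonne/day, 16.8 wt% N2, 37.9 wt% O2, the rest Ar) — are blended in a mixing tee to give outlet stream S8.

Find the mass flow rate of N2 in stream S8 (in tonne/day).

N2 out = N2 in = 2330×0.295 + 1920×0.168 = 1009.9 tonne/day.

1010 tonne/day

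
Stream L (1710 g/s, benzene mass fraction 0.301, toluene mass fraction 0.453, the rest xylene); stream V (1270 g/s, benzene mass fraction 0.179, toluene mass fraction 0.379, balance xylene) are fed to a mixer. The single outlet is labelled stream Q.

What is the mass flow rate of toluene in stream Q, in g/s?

toluene out = toluene in = 1710×0.453 + 1270×0.379 = 1256 g/s.

1256 g/s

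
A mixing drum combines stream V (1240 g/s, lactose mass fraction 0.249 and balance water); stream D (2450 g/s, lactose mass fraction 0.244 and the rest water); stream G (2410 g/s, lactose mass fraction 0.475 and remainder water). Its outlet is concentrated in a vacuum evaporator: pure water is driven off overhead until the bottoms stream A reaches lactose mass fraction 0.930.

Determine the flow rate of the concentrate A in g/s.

2206 g/s

lactose entering = 1240×0.249 + 2450×0.244 + 2410×0.475 = 2051.3 g/s.
All lactose reports to A, so A = 2051.3/0.930 = 2205.7 g/s.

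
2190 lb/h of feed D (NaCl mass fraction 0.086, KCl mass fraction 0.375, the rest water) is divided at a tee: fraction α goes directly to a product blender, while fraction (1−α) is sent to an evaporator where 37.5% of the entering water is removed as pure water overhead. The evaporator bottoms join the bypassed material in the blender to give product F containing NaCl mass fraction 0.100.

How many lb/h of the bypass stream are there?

All 2190×0.086 = 188.34 lb/h of NaCl reaches F, so F = 188.34/0.100 = 1883.4 lb/h and vapour = 306.6 lb/h.
The evaporator receives (1−α)·2190 of feed at 0.539 water and removes 0.375 of that water:
0.375×0.539×(1−α)×2190 = 306.6
(1−α) = 306.6/442.65 = 0.6926;  α = 0.3074.
Bypass flow = 0.3074×2190 = 673.12 lb/h.

673.1 lb/h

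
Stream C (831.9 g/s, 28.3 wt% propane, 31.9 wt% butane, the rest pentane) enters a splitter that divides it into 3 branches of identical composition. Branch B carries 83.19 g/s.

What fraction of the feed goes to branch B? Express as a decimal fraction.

0.100

Fraction to B = 83.19/831.9 = 0.1000.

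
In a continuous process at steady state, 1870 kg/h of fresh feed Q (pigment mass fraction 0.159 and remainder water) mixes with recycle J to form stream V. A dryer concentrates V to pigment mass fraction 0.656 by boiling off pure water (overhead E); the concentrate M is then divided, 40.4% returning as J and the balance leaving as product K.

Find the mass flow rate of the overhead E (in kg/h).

1417 kg/h

Overall pigment balance (none leaves overhead): pigment in fresh feed = pigment in product, i.e. 1870×0.159 = (1−0.404)·M·0.656.
M = 297.33/(0.656×0.596) = 760.48 kg/h.
Recycle J = 0.404×760.48 = 307.23 kg/h.
Combined feed V = 1870 + 307.23 = 2177.2 kg/h.
Overhead E = V − M = 2177.2 − 760.48 = 1416.8 kg/h.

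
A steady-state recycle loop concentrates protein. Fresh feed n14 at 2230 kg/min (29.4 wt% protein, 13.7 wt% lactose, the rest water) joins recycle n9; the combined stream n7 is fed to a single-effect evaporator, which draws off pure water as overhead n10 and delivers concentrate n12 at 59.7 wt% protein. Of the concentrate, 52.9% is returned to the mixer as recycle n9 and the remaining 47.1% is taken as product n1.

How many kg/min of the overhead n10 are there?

1132 kg/min

Overall protein balance (none leaves overhead): protein in fresh feed = protein in product, i.e. 2230×0.294 = (1−0.529)·n12·0.597.
n12 = 655.62/(0.597×0.471) = 2331.6 kg/min.
Recycle n9 = 0.529×2331.6 = 1233.4 kg/min.
Combined feed n7 = 2230 + 1233.4 = 3463.4 kg/min.
Overhead n10 = n7 − n12 = 3463.4 − 2331.6 = 1131.8 kg/min.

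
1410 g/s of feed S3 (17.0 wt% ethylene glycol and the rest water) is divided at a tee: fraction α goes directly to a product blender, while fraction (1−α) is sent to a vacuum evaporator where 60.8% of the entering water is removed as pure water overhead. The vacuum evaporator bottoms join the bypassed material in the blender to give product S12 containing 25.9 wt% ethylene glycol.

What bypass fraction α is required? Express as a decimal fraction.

0.319

All 1410×0.170 = 239.7 g/s of ethylene glycol reaches S12, so S12 = 239.7/0.259 = 925.48 g/s and vapour = 484.52 g/s.
The evaporator receives (1−α)·1410 of feed at 0.830 water and removes 0.608 of that water:
0.608×0.830×(1−α)×1410 = 484.52
(1−α) = 484.52/711.54 = 0.6809;  α = 0.3191.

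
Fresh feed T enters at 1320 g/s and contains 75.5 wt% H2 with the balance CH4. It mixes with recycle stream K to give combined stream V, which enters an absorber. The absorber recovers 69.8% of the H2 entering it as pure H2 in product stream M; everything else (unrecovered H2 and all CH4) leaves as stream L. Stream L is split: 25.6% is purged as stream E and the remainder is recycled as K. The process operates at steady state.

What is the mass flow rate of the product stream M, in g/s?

H2 in V: m_A = 1320×0.755 + (1−0.256)·(1−0.698)·m_A, so m_A = 996.6/0.7753 = 1285.4 g/s.
Product M = 0.698×1285.4 = 897.22 g/s.

897.2 g/s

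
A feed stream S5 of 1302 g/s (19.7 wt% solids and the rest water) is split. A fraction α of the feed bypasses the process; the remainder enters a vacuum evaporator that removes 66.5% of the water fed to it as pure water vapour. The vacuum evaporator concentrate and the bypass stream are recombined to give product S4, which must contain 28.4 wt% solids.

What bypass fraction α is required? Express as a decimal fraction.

0.426

All 1302×0.197 = 256.49 g/s of solids reaches S4, so S4 = 256.49/0.284 = 903.15 g/s and vapour = 398.85 g/s.
The evaporator receives (1−α)·1302 of feed at 0.803 water and removes 0.665 of that water:
0.665×0.803×(1−α)×1302 = 398.85
(1−α) = 398.85/695.26 = 0.5737;  α = 0.4263.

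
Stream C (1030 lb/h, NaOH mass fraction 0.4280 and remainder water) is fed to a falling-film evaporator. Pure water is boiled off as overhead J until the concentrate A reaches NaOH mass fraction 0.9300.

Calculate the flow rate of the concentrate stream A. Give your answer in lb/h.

474 lb/h

NaOH is conserved: 1030×0.428 = 440.84 lb/h all reports to the concentrate.
Concentrate = 440.84/(target fraction) = 474.02 lb/h.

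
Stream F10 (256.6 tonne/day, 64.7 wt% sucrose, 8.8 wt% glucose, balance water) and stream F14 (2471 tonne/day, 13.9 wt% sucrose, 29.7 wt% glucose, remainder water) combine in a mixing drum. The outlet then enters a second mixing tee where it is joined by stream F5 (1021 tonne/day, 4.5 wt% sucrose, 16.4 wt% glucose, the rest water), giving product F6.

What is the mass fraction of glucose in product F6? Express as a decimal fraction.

Overall, product flow = 3748.6 tonne/day.
glucose in = 256.6×0.088 + 2471×0.297 + 1021×0.164 = 923.91 tonne/day.
glucose fraction in F6 = 0.246.

0.246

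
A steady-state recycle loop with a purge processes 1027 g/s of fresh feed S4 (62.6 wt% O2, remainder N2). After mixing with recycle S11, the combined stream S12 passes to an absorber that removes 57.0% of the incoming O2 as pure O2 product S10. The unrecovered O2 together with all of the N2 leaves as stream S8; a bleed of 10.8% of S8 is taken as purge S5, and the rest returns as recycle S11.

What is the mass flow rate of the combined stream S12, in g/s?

N2 enters only via S4 and leaves only via the purge: 1027×0.374 = 0.108×(N2 in S8), and the absorber passes all N2, so N2 in S12 = N2 in S8 = 3556.5 g/s.
O2 in S12: m_A = 1027×0.626 + (1−0.108)·(1−0.570)·m_A, so m_A = 642.9/0.6164 = 1042.9 g/s.
S12 = 1042.9 + 3556.5 = 4599.4 g/s.

4599 g/s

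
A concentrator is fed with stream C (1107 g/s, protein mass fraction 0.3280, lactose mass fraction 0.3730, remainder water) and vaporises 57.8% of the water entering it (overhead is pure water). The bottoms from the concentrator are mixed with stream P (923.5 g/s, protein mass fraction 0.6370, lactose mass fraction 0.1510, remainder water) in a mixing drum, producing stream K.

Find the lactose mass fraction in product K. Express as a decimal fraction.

0.3003

Vapour removed = 0.578×0.299×1107 = 191.31 g/s; concentrate = 915.69 g/s.
lactose reaching the mixer = 412.91 (from concentrate) + 923.5×0.151 = 552.36 g/s.
Product flow = 915.69 + 923.5 = 1839.2 g/s; lactose fraction = 0.3003.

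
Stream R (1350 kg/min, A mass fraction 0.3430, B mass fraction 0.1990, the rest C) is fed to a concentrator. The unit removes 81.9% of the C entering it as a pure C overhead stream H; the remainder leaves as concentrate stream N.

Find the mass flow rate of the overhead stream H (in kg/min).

C entering = 1350×0.458 = 618.3 kg/min; overhead removed = 0.819×618.3 = 506.39 kg/min.

506.4 kg/min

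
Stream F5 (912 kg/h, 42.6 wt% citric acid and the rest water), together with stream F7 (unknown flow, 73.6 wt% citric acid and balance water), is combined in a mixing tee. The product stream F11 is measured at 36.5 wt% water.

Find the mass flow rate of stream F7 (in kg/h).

1887 kg/h

Let F7 be the unknown flow. Total out = 912 + F7.
water balance: 523.49 + 0.264·F7 = 0.365·(912 + F7)
(0.264 − 0.365)·F7 = 0.365×912 − 523.49 = -190.61
F7 = -190.61 / -0.101 = 1887.2 kg/h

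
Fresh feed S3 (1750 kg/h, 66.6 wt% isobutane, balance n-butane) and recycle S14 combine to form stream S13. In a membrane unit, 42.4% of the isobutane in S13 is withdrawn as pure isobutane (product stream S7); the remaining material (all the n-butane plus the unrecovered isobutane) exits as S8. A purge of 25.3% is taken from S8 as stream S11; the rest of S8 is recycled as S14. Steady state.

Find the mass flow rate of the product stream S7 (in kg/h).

867.4 kg/h

isobutane in S13: m_A = 1750×0.666 + (1−0.253)·(1−0.424)·m_A, so m_A = 1165.5/0.5697 = 2045.7 kg/h.
Product S7 = 0.424×2045.7 = 867.38 kg/h.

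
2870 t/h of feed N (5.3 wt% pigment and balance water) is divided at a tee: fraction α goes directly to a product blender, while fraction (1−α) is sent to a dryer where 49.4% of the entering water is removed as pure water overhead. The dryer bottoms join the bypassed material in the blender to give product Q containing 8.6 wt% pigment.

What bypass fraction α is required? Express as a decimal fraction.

All 2870×0.053 = 152.11 t/h of pigment reaches Q, so Q = 152.11/0.086 = 1768.7 t/h and vapour = 1101.3 t/h.
The evaporator receives (1−α)·2870 of feed at 0.947 water and removes 0.494 of that water:
0.494×0.947×(1−α)×2870 = 1101.3
(1−α) = 1101.3/1342.6 = 0.8202;  α = 0.1798.

0.180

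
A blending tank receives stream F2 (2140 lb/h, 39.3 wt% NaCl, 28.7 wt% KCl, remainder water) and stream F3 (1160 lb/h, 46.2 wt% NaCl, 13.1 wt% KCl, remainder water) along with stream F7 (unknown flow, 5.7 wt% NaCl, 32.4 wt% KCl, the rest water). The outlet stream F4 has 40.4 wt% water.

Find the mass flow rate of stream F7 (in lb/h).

819.9 lb/h

Let F7 be the unknown flow. Total out = 3300 + F7.
water balance: 1156.9 + 0.619·F7 = 0.404·(3300 + F7)
(0.619 − 0.404)·F7 = 0.404×3300 − 1156.9 = 176.28
F7 = 176.28 / 0.215 = 819.91 lb/h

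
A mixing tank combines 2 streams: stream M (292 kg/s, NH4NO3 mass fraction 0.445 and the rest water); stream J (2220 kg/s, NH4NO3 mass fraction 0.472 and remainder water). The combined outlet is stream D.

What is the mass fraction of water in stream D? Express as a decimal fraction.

Total flow out = 292 + 2220 = 2512 kg/s.
water in = 292×0.555 + 2220×0.528 = 1334.2 kg/s.
water mass fraction in D = 1334.2/2512 = 0.531.

0.531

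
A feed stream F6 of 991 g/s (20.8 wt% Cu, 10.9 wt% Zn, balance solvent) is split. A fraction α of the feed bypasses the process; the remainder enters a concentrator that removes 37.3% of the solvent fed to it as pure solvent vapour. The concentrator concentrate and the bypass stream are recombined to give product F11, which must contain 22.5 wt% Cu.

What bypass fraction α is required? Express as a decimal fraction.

0.703

All 991×0.208 = 206.13 g/s of Cu reaches F11, so F11 = 206.13/0.225 = 916.12 g/s and vapour = 74.876 g/s.
The evaporator receives (1−α)·991 of feed at 0.683 solvent and removes 0.373 of that solvent:
0.373×0.683×(1−α)×991 = 74.876
(1−α) = 74.876/252.47 = 0.2966;  α = 0.7034.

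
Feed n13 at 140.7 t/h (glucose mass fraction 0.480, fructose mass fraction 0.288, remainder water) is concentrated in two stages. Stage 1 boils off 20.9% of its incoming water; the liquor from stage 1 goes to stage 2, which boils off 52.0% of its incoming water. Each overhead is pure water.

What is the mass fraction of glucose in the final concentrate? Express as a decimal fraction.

water in feed = 140.7×0.232 = 32.642 t/h.
After stage 1: water left = (1−0.209)×32.642 = 25.82; stream total = 133.88 t/h.
After stage 2: water left = (1−0.520)×25.82 = 12.394; final concentrate = 120.45 t/h.
glucose fraction = 67.536/120.45 = 0.561.

0.561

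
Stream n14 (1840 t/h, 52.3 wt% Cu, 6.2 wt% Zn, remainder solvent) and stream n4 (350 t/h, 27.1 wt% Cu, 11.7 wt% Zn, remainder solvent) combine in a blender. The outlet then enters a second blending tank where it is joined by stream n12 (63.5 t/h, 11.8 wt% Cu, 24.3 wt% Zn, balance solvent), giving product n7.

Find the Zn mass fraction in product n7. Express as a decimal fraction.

Overall, product flow = 2253.5 t/h.
Zn in = 1840×0.062 + 350×0.117 + 63.5×0.243 = 170.46 t/h.
Zn fraction in n7 = 0.076.

0.076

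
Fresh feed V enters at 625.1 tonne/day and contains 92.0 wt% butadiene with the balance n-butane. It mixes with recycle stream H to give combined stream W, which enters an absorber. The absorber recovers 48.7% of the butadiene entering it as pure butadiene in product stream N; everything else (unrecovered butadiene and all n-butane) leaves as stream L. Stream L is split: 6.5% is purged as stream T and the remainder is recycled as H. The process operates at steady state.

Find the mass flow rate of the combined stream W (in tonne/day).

n-butane enters only via V and leaves only via the purge: 625.1×0.080 = 0.065×(n-butane in L), and the absorber passes all n-butane, so n-butane in W = n-butane in L = 769.35 tonne/day.
butadiene in W: m_A = 625.1×0.920 + (1−0.065)·(1−0.487)·m_A, so m_A = 575.09/0.5203 = 1105.2 tonne/day.
W = 1105.2 + 769.35 = 1874.6 tonne/day.

1875 tonne/day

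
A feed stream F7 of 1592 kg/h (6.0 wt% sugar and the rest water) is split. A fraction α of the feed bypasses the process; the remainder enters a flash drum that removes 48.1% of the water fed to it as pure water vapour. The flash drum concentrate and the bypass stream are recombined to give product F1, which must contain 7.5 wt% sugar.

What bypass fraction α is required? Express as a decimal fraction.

0.558

All 1592×0.060 = 95.52 kg/h of sugar reaches F1, so F1 = 95.52/0.075 = 1273.6 kg/h and vapour = 318.4 kg/h.
The evaporator receives (1−α)·1592 of feed at 0.940 water and removes 0.481 of that water:
0.481×0.940×(1−α)×1592 = 318.4
(1−α) = 318.4/719.81 = 0.4423;  α = 0.5577.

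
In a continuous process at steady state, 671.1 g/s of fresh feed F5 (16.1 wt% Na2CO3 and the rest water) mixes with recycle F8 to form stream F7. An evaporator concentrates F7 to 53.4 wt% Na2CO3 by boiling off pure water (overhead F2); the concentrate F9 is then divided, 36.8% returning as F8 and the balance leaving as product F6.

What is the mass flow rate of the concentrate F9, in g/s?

Overall Na2CO3 balance (none leaves overhead): Na2CO3 in fresh feed = Na2CO3 in product, i.e. 671.1×0.161 = (1−0.368)·F9·0.534.
F9 = 108.05/(0.534×0.632) = 320.15 g/s.

320.2 g/s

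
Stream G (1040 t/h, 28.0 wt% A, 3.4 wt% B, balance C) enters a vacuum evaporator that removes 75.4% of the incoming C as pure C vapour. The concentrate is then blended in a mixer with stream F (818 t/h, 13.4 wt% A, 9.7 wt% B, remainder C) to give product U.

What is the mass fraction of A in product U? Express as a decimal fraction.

Vapour removed = 0.754×0.686×1040 = 537.93 t/h; concentrate = 502.07 t/h.
A reaching the mixer = 291.2 (from concentrate) + 818×0.134 = 400.81 t/h.
Product flow = 502.07 + 818 = 1320.1 t/h; A fraction = 0.304.

0.304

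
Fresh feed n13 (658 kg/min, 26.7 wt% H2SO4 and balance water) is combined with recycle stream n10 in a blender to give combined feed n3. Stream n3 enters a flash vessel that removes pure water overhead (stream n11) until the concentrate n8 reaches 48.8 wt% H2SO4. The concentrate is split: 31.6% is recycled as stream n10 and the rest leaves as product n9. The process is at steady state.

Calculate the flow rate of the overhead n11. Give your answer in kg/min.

298 kg/min

Overall H2SO4 balance (none leaves overhead): H2SO4 in fresh feed = H2SO4 in product, i.e. 658×0.267 = (1−0.316)·n8·0.488.
n8 = 175.69/(0.488×0.684) = 526.33 kg/min.
Recycle n10 = 0.316×526.33 = 166.32 kg/min.
Combined feed n3 = 658 + 166.32 = 824.32 kg/min.
Overhead n11 = n3 − n8 = 824.32 − 526.33 = 297.99 kg/min.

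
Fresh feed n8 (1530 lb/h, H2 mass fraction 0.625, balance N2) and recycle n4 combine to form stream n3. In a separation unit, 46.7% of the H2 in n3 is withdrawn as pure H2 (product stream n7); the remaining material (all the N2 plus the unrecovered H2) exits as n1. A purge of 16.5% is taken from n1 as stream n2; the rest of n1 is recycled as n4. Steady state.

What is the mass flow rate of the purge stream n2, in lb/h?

725.3 lb/h

N2 enters only via n8 and leaves only via the purge: 1530×0.375 = 0.165×(N2 in n1), and the separation unit passes all N2, so N2 in n3 = N2 in n1 = 3477.3 lb/h.
H2 in n3: m_A = 1530×0.625 + (1−0.165)·(1−0.467)·m_A, so m_A = 956.25/0.5549 = 1723.1 lb/h.
n1 = (1−0.467)×1723.1 + 3477.3 = 4395.7 lb/h.
Purge n2 = 0.165×4395.7 = 725.29 lb/h.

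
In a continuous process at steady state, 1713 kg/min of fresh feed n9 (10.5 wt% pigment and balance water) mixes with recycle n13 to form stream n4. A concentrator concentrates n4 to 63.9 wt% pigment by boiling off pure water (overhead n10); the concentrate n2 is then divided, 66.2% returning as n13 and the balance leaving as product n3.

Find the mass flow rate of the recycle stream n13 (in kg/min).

Overall pigment balance (none leaves overhead): pigment in fresh feed = pigment in product, i.e. 1713×0.105 = (1−0.662)·n2·0.639.
n2 = 179.86/(0.639×0.338) = 832.78 kg/min.
Recycle n13 = 0.662×832.78 = 551.3 kg/min.

551.3 kg/min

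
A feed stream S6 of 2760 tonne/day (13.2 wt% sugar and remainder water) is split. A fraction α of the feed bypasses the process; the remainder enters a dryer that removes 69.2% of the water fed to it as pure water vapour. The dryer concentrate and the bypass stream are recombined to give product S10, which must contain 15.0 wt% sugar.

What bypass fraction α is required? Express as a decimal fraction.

All 2760×0.132 = 364.32 tonne/day of sugar reaches S10, so S10 = 364.32/0.150 = 2428.8 tonne/day and vapour = 331.2 tonne/day.
The evaporator receives (1−α)·2760 of feed at 0.868 water and removes 0.692 of that water:
0.692×0.868×(1−α)×2760 = 331.2
(1−α) = 331.2/1657.8 = 0.1998;  α = 0.8002.

0.800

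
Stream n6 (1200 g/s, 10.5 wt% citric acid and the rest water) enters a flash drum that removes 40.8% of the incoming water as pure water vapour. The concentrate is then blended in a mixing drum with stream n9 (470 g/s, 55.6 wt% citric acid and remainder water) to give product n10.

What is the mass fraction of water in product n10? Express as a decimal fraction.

Vapour removed = 0.408×0.895×1200 = 438.19 g/s; concentrate = 761.81 g/s.
water reaching the mixer = 635.81 (from concentrate) + 470×0.444 = 844.49 g/s.
Product flow = 761.81 + 470 = 1231.8 g/s; water fraction = 0.686.

0.686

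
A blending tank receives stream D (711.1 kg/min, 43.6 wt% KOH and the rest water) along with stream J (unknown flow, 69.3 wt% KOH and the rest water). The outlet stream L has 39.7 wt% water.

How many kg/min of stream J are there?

1319 kg/min

Let J be the unknown flow. Total out = 711.1 + J.
water balance: 401.06 + 0.307·J = 0.397·(711.1 + J)
(0.307 − 0.397)·J = 0.397×711.1 − 401.06 = -118.75
J = -118.75 / -0.090 = 1319.5 kg/min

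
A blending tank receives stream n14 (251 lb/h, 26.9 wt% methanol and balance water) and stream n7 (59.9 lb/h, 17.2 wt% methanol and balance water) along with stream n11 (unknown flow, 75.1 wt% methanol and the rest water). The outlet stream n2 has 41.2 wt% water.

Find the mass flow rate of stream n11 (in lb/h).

Let n11 be the unknown flow. Total out = 310.9 + n11.
water balance: 233.08 + 0.249·n11 = 0.412·(310.9 + n11)
(0.249 − 0.412)·n11 = 0.412×310.9 − 233.08 = -104.99
n11 = -104.99 / -0.163 = 644.09 lb/h

644.1 lb/h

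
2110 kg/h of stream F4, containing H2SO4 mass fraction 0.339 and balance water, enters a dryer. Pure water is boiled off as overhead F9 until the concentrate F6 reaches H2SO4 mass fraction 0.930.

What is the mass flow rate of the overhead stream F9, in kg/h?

1341 kg/h

H2SO4 is conserved: 2110×0.339 = 715.29 kg/h all reports to the concentrate.
Concentrate = 715.29/(target fraction) = 769.13 kg/h.
Overhead = 2110 − 769.13 = 1340.9 kg/h.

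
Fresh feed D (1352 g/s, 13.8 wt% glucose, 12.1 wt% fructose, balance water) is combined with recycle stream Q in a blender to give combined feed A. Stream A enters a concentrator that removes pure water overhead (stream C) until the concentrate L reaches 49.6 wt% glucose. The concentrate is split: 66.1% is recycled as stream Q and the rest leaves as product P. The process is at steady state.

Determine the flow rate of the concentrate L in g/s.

Overall glucose balance (none leaves overhead): glucose in fresh feed = glucose in product, i.e. 1352×0.138 = (1−0.661)·L·0.496.
L = 186.58/(0.496×0.339) = 1109.6 g/s.

1110 g/s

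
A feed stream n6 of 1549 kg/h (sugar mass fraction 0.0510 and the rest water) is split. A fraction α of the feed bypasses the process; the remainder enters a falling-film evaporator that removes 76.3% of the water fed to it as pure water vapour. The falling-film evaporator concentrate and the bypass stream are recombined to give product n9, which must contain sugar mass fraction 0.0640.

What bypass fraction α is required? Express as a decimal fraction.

0.719

All 1549×0.051 = 78.999 kg/h of sugar reaches n9, so n9 = 78.999/0.064 = 1234.4 kg/h and vapour = 314.64 kg/h.
The evaporator receives (1−α)·1549 of feed at 0.949 water and removes 0.763 of that water:
0.763×0.949×(1−α)×1549 = 314.64
(1−α) = 314.64/1121.6 = 0.2805;  α = 0.7195.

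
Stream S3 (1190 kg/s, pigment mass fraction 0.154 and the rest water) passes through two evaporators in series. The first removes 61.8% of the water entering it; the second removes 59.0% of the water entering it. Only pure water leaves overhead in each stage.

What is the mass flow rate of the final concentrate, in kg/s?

340.9 kg/s

water in feed = 1190×0.846 = 1006.7 kg/s.
After stage 1: water left = (1−0.618)×1006.7 = 384.57; stream total = 567.83 kg/s.
After stage 2: water left = (1−0.590)×384.57 = 157.68; final concentrate = 340.94 kg/s.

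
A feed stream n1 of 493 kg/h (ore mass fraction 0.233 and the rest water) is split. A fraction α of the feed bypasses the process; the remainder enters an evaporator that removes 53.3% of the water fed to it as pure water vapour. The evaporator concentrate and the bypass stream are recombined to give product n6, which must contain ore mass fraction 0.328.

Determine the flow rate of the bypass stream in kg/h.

143.7 kg/h

All 493×0.233 = 114.87 kg/h of ore reaches n6, so n6 = 114.87/0.328 = 350.21 kg/h and vapour = 142.79 kg/h.
The evaporator receives (1−α)·493 of feed at 0.767 water and removes 0.533 of that water:
0.533×0.767×(1−α)×493 = 142.79
(1−α) = 142.79/201.54 = 0.7085;  α = 0.2915.
Bypass flow = 0.2915×493 = 143.72 kg/h.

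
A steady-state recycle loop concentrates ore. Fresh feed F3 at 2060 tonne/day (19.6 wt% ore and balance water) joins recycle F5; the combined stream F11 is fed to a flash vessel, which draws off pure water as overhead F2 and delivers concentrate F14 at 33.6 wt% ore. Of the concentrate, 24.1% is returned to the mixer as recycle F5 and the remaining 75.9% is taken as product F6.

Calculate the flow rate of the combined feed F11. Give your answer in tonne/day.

Overall ore balance (none leaves overhead): ore in fresh feed = ore in product, i.e. 2060×0.196 = (1−0.241)·F14·0.336.
F14 = 403.76/(0.336×0.759) = 1583.2 tonne/day.
Recycle F5 = 0.241×1583.2 = 381.56 tonne/day.
Combined feed F11 = 2060 + 381.56 = 2441.6 tonne/day.

2442 tonne/day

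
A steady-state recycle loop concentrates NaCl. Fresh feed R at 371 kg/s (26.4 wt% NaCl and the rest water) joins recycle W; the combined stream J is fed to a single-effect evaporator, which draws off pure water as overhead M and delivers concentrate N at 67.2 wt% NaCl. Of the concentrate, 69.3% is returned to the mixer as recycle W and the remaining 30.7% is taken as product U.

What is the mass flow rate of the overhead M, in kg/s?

Overall NaCl balance (none leaves overhead): NaCl in fresh feed = NaCl in product, i.e. 371×0.264 = (1−0.693)·N·0.672.
N = 97.944/(0.672×0.307) = 474.76 kg/s.
Recycle W = 0.693×474.76 = 329.01 kg/s.
Combined feed J = 371 + 329.01 = 700.01 kg/s.
Overhead M = J − N = 700.01 − 474.76 = 225.25 kg/s.

225.2 kg/s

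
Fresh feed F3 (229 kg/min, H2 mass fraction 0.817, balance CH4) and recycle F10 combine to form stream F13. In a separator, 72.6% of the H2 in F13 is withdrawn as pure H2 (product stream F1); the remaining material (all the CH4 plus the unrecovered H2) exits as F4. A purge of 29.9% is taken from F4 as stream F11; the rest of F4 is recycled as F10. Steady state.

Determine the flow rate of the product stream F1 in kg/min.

H2 in F13: m_A = 229×0.817 + (1−0.299)·(1−0.726)·m_A, so m_A = 187.09/0.8079 = 231.57 kg/min.
Product F1 = 0.726×231.57 = 168.12 kg/min.

168.1 kg/min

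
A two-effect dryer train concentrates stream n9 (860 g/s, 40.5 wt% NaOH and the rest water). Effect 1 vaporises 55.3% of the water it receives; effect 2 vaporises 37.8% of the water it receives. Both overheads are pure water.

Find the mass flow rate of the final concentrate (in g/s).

490.6 g/s

water in feed = 860×0.595 = 511.7 g/s.
After stage 1: water left = (1−0.553)×511.7 = 228.73; stream total = 577.03 g/s.
After stage 2: water left = (1−0.378)×228.73 = 142.27; final concentrate = 490.57 g/s.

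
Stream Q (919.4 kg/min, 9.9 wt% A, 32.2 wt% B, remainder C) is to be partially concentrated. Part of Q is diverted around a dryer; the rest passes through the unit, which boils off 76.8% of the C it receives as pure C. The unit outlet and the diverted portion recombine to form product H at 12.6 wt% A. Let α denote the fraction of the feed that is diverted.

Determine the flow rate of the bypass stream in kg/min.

476.3 kg/min

All 919.4×0.099 = 91.021 kg/min of A reaches H, so H = 91.021/0.126 = 722.39 kg/min and vapour = 197.01 kg/min.
The evaporator receives (1−α)·919.4 of feed at 0.579 C and removes 0.768 of that C:
0.768×0.579×(1−α)×919.4 = 197.01
(1−α) = 197.01/408.83 = 0.4819;  α = 0.5181.
Bypass flow = 0.5181×919.4 = 476.34 kg/min.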